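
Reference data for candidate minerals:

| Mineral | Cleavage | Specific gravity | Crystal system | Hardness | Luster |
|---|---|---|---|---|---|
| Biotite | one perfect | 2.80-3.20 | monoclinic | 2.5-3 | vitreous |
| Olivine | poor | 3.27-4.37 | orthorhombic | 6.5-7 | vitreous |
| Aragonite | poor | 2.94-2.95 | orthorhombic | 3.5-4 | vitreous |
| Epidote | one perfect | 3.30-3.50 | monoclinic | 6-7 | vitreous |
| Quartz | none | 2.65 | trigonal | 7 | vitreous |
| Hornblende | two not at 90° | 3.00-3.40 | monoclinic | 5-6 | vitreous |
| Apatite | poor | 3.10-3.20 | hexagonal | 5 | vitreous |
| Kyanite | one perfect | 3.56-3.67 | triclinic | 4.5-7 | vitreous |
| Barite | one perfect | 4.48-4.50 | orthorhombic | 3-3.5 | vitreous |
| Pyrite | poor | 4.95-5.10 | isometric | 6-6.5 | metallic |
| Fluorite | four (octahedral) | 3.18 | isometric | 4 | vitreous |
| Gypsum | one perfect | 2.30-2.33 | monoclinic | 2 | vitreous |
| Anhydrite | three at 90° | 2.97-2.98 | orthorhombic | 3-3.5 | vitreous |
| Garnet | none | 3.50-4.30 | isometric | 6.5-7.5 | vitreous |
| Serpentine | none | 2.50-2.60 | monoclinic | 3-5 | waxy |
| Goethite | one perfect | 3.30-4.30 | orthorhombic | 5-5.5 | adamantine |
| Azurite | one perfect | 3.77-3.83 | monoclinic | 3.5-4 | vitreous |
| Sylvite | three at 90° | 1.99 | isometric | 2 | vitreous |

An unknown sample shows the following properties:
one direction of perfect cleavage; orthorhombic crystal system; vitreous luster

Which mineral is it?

One direction of perfect cleavage — narrows the field to Biotite, Epidote, Kyanite, Barite, Gypsum, Goethite, Azurite.
Orthorhombic crystal system — Barite, Goethite remain.
Vitreous luster excludes Goethite.
The only mineral consistent with every observation is Barite.

Barite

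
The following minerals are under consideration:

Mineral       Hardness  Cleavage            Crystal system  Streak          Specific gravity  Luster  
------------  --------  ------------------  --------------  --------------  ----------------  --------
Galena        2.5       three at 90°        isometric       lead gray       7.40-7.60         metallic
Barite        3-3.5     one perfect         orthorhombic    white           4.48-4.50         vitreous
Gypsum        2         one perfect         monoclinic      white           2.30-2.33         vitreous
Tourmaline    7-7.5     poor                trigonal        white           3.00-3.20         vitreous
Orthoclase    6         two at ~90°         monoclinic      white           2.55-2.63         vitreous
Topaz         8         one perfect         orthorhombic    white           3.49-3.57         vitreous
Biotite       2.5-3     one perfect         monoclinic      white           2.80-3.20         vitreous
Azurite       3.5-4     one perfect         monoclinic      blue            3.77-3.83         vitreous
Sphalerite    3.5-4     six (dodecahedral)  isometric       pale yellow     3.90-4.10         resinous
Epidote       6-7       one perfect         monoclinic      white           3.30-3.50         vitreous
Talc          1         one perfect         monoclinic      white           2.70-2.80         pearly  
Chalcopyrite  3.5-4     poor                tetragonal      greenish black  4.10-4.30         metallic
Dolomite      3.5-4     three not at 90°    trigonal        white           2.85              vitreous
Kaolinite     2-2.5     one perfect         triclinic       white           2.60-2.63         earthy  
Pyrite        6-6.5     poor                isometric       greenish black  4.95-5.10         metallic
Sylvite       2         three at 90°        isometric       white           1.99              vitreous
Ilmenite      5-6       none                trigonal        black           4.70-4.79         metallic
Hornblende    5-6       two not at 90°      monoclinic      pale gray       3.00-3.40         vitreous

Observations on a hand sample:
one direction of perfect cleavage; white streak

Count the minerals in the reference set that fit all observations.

7

One direction of perfect cleavage — narrows the field to Barite, Gypsum, Topaz, Biotite, Azurite, Epidote, Talc, Kaolinite.
White streak is inconsistent with Azurite.
The minerals that satisfy all observations are Barite, Biotite, Epidote, Gypsum, Kaolinite, Talc, Topaz.
That is 7 minerals.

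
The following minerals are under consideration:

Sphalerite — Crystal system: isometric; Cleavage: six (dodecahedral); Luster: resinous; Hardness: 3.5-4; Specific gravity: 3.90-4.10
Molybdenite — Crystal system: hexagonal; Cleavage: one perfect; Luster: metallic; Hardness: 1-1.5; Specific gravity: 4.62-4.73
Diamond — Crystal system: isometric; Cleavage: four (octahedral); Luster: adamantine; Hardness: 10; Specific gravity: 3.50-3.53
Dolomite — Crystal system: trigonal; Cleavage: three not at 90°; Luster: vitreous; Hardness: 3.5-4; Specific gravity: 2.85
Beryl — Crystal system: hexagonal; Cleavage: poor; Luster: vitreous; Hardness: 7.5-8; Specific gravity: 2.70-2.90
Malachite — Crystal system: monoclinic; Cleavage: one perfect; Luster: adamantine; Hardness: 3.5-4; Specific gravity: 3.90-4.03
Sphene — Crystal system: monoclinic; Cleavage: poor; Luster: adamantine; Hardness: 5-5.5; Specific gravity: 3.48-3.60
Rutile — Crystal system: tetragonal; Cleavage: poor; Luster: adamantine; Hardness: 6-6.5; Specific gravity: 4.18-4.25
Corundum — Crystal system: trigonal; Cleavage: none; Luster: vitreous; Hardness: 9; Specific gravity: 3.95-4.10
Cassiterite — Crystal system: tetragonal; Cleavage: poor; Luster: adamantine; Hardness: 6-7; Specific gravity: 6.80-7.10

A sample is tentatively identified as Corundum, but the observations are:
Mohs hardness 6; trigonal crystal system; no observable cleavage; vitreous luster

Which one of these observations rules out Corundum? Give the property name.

hardness

Mohs hardness 6: Corundum has hardness 9 — inconsistent.
Trigonal crystal system: Corundum has trigonal system — within range.
No observable cleavage: Corundum has cleavage none — within range.
Vitreous luster: Corundum has vitreous luster — within range.
The hardness is the one property that does not fit.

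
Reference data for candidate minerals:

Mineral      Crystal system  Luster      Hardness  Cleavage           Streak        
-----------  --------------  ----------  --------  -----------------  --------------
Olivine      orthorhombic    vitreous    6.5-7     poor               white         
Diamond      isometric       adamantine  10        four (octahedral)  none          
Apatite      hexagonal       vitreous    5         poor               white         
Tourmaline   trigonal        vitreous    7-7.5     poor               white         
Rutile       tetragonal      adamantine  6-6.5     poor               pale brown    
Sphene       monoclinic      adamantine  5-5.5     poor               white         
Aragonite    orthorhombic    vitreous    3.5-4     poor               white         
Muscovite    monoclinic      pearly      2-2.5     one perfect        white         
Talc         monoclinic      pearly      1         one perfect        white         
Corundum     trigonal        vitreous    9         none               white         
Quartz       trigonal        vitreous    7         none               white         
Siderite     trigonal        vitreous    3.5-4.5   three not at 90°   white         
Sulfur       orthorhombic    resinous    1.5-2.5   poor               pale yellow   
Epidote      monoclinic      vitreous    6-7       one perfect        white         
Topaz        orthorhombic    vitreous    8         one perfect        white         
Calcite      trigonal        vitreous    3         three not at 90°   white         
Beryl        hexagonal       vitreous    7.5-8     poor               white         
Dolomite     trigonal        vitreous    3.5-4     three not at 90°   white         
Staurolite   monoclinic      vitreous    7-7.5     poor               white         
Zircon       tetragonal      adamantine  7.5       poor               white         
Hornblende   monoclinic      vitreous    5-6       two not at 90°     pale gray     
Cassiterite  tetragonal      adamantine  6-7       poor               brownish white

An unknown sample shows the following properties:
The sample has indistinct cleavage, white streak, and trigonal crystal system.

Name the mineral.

Tourmaline

Indistinct cleavage — Olivine, Apatite, Tourmaline, Rutile, Sphene, Aragonite, Sulfur, Beryl, Staurolite, Zircon, Cassiterite remain.
White streak excludes Rutile, Sulfur, Cassiterite.
Trigonal crystal system — Tourmaline remains.
Only Tourmaline satisfies all observations.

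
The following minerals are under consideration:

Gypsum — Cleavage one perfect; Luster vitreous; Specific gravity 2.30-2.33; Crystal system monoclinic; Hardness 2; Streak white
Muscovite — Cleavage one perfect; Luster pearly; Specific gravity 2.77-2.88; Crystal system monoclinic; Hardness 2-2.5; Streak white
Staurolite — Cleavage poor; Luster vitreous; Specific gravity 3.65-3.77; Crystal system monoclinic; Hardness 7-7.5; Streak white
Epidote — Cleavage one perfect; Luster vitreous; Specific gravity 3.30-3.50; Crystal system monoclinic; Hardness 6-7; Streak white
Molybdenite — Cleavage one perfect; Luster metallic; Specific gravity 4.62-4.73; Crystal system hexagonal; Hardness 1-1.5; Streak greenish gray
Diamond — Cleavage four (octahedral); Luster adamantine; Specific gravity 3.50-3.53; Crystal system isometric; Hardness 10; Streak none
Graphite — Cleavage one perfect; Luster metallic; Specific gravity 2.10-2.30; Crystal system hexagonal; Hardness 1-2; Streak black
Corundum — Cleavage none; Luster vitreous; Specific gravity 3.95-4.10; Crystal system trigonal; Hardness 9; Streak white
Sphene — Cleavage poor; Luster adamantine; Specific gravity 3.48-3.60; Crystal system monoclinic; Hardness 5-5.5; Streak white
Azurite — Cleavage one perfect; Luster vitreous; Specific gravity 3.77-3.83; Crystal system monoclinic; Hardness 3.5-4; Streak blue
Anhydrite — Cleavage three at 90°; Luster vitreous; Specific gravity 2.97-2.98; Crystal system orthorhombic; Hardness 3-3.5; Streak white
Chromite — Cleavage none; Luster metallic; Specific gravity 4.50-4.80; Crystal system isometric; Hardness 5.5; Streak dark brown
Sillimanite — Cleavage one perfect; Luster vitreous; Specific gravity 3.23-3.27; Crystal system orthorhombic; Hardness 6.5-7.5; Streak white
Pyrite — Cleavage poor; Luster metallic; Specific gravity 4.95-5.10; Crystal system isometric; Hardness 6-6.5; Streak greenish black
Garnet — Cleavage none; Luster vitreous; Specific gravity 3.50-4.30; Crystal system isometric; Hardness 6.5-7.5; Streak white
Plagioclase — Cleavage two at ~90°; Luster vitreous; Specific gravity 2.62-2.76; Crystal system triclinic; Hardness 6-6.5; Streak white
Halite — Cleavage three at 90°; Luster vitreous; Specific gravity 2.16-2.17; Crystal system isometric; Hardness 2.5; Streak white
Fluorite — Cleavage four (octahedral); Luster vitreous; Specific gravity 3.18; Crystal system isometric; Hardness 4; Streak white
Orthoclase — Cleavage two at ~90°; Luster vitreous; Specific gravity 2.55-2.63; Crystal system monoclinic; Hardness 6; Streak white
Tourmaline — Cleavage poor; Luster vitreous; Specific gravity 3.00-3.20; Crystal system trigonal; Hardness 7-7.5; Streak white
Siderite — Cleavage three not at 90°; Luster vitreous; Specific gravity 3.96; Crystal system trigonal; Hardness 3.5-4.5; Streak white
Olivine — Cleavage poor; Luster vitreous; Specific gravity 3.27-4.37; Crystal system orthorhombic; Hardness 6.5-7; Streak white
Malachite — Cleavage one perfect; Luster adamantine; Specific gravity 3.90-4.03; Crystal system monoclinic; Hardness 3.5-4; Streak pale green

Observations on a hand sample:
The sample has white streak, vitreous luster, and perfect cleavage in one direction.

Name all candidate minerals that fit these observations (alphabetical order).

Epidote, Gypsum, Sillimanite

White streak — only Gypsum, Muscovite, Staurolite, Epidote, Corundum, Sphene, Anhydrite, Sillimanite, Garnet, Plagioclase, Halite, Fluorite, Orthoclase, Tourmaline, Siderite, Olivine remain.
Vitreous luster excludes Muscovite, Sphene.
Perfect cleavage in one direction — only Gypsum, Epidote, Sillimanite remain.
The minerals that satisfy all observations are Epidote, Gypsum, Sillimanite.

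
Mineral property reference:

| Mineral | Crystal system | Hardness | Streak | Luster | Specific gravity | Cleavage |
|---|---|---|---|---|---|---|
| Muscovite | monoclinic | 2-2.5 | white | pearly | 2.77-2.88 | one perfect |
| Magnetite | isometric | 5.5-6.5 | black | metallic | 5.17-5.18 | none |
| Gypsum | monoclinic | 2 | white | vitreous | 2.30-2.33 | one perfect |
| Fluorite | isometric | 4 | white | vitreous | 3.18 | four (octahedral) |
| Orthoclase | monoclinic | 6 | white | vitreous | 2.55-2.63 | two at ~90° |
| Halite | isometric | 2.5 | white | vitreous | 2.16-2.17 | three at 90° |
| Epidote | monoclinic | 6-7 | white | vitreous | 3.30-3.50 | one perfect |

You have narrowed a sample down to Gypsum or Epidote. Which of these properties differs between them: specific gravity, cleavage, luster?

Specific gravity: Gypsum 2.30-2.33, Epidote 3.30-3.50 — distinct.
Cleavage: both one perfect — no difference.
Luster: both vitreous — no difference.
Of the listed properties, specific gravity is the one that separates them.

specific gravity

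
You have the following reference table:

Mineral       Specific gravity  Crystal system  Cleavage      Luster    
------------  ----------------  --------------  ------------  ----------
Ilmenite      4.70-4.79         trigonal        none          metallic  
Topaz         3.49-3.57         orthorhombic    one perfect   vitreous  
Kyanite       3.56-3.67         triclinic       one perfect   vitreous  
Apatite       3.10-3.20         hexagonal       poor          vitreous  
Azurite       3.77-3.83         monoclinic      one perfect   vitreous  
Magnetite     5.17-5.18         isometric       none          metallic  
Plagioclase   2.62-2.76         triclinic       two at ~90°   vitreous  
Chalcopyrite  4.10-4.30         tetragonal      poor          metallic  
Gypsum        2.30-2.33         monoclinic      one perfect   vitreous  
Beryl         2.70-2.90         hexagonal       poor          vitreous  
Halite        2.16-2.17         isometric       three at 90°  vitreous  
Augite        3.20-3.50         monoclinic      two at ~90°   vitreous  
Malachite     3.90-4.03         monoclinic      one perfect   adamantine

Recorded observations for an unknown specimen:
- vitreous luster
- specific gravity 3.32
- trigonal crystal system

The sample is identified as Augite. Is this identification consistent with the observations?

Vitreous luster — matches Augite (vitreous luster).
Specific gravity 3.32 — matches Augite (SG 3.20-3.50).
Trigonal crystal system — Augite has monoclinic system; which does not match.
The crystal system observation rules out Augite.

No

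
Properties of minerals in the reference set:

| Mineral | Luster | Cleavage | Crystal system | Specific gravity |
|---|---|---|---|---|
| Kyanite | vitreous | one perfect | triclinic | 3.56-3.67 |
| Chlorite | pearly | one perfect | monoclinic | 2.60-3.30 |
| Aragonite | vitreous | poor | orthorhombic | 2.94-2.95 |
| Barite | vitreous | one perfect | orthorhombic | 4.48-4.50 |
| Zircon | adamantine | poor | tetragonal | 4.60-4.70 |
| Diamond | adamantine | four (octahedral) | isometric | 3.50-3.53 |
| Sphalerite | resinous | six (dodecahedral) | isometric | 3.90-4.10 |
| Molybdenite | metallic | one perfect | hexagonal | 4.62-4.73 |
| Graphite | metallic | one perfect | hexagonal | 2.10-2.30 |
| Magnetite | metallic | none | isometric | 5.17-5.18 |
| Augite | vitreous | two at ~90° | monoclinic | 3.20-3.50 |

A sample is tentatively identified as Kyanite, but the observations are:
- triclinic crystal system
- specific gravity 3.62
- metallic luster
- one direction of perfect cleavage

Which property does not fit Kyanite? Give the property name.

Triclinic crystal system: Kyanite has triclinic system — within range.
Specific gravity 3.62: Kyanite has SG 3.56-3.67 — within range.
Metallic luster: Kyanite has vitreous luster — does not match.
One direction of perfect cleavage: Kyanite has cleavage one perfect — within range.
The luster is the one property that does not fit.

luster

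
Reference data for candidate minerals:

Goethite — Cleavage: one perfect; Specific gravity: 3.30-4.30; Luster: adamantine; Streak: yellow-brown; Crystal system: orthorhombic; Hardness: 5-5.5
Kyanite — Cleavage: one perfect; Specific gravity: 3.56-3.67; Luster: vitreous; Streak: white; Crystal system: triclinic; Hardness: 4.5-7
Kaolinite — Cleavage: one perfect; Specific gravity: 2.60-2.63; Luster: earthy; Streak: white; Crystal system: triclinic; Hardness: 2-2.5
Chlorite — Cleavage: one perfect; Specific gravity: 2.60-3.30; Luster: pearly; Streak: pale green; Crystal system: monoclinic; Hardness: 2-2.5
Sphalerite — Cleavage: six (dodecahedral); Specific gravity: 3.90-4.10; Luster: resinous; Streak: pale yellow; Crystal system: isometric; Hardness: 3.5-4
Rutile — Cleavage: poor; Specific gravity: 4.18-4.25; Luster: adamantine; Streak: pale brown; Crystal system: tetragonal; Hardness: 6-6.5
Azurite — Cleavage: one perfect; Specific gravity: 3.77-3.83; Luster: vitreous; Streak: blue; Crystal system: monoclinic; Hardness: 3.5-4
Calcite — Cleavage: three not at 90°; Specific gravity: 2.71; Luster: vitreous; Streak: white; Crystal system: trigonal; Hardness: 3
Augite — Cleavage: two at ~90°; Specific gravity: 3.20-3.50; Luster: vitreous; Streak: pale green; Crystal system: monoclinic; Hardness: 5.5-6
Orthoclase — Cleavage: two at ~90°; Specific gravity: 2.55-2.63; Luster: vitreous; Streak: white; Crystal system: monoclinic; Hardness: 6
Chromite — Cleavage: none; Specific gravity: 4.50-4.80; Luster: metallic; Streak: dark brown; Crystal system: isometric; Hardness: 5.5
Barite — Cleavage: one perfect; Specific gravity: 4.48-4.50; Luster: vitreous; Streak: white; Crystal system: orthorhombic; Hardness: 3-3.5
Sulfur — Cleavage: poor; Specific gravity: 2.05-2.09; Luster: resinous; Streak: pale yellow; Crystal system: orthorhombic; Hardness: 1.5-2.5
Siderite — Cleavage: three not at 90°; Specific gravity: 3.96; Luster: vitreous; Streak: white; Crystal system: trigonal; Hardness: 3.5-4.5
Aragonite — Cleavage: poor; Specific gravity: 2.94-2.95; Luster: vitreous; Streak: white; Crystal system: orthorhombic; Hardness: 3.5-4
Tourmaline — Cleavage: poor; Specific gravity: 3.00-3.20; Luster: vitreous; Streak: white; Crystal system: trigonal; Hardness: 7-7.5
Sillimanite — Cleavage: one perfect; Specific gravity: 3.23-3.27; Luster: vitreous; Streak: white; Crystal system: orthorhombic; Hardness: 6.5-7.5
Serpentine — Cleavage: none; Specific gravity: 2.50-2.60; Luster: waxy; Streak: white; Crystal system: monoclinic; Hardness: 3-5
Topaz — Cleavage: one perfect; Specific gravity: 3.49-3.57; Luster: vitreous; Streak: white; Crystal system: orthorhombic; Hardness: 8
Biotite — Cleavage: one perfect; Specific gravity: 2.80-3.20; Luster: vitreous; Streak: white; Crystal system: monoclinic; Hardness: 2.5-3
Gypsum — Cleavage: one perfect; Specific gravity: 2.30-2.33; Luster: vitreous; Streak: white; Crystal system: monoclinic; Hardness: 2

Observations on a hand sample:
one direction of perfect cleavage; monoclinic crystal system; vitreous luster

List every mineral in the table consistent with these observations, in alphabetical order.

Azurite, Biotite, Gypsum

One direction of perfect cleavage: only Goethite, Kyanite, Kaolinite, Chlorite, Azurite, Barite, Sillimanite, Topaz, Biotite, Gypsum remain.
Monoclinic crystal system: narrows the field to Chlorite, Azurite, Biotite, Gypsum.
Vitreous luster rules out Chlorite.
The minerals that satisfy all observations are Azurite, Biotite, Gypsum.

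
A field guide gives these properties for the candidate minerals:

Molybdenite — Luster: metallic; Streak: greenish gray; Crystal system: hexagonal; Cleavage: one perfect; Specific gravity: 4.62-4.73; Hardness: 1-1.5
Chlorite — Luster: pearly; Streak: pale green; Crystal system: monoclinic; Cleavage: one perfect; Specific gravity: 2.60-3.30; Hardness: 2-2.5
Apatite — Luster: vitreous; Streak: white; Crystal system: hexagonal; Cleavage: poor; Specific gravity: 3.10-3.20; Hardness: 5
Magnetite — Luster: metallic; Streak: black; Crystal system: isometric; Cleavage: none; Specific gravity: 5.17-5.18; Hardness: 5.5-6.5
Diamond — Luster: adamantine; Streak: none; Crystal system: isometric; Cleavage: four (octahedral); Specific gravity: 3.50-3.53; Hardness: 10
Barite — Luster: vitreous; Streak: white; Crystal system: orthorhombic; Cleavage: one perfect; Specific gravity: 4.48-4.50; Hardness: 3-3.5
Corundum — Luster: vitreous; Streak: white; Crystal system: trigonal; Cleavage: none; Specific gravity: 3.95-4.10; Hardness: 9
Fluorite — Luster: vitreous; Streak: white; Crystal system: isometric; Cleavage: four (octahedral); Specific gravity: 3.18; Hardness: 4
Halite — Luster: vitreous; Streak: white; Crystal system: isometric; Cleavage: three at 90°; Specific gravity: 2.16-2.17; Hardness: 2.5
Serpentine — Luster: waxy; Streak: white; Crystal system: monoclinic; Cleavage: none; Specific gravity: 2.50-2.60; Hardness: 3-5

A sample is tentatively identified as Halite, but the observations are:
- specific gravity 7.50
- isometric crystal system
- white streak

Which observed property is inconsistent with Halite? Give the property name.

Specific gravity 7.50: Halite has SG 2.16-2.17 — outside the reference range.
Isometric crystal system: Halite has isometric system — agrees.
White streak: Halite has white streak — agrees.
The specific gravity is the one property that does not fit.

specific gravity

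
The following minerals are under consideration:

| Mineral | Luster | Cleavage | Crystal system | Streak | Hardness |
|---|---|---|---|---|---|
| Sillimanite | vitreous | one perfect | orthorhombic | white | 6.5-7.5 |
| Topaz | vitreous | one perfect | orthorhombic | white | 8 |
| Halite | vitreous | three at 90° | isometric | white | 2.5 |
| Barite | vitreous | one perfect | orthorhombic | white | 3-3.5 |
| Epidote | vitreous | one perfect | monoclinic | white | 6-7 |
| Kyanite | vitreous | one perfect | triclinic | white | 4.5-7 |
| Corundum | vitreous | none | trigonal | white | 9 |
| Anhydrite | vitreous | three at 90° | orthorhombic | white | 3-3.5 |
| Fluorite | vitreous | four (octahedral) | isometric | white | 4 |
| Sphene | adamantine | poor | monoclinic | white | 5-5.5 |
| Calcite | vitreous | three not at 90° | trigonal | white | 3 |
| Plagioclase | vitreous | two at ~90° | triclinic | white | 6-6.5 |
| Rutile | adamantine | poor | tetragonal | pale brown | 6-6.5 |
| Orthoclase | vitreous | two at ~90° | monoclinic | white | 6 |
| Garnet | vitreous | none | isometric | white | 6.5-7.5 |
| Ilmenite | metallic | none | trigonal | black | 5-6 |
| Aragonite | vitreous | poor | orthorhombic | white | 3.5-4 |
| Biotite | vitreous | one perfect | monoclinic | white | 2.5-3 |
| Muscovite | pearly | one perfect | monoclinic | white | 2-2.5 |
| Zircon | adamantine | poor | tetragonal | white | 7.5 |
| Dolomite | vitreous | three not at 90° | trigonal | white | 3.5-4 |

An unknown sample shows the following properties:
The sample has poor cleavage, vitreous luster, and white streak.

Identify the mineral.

Aragonite

Poor cleavage — leaves Sphene, Rutile, Aragonite, Zircon.
Vitreous luster — leaves Aragonite.
White streak — consistent with all remaining minerals.
Only Aragonite satisfies all observations.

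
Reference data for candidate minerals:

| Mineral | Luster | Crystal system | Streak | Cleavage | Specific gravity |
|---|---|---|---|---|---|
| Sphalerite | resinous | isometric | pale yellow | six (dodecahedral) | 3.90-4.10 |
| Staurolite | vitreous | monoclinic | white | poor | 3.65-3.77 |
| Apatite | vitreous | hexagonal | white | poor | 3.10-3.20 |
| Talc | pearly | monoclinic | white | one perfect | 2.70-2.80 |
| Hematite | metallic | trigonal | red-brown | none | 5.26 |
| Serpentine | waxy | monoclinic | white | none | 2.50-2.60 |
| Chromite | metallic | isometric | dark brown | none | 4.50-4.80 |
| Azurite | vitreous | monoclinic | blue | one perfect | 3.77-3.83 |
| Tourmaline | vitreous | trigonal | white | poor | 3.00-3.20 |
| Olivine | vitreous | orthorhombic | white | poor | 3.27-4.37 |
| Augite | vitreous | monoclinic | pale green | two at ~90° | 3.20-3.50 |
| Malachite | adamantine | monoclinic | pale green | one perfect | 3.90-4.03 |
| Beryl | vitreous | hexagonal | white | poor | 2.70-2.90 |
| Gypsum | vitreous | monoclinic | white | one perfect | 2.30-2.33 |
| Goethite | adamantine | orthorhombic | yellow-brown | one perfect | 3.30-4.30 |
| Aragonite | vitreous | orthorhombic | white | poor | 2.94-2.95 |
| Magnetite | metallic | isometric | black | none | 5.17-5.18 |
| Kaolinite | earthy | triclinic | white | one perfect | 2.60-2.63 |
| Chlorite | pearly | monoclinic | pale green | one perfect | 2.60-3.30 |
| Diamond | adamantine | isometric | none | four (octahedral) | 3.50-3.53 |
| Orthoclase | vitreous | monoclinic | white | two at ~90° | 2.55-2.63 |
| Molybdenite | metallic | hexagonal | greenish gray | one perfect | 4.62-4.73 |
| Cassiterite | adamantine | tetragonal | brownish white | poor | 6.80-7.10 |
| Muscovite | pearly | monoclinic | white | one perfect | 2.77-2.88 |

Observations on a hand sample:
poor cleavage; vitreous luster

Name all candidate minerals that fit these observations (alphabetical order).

Poor cleavage: narrows the field to Staurolite, Apatite, Tourmaline, Olivine, Beryl, Aragonite, Cassiterite.
Vitreous luster is inconsistent with Cassiterite.
Consistent with every observation: Apatite, Aragonite, Beryl, Olivine, Staurolite, Tourmaline.

Apatite, Aragonite, Beryl, Olivine, Staurolite, Tourmaline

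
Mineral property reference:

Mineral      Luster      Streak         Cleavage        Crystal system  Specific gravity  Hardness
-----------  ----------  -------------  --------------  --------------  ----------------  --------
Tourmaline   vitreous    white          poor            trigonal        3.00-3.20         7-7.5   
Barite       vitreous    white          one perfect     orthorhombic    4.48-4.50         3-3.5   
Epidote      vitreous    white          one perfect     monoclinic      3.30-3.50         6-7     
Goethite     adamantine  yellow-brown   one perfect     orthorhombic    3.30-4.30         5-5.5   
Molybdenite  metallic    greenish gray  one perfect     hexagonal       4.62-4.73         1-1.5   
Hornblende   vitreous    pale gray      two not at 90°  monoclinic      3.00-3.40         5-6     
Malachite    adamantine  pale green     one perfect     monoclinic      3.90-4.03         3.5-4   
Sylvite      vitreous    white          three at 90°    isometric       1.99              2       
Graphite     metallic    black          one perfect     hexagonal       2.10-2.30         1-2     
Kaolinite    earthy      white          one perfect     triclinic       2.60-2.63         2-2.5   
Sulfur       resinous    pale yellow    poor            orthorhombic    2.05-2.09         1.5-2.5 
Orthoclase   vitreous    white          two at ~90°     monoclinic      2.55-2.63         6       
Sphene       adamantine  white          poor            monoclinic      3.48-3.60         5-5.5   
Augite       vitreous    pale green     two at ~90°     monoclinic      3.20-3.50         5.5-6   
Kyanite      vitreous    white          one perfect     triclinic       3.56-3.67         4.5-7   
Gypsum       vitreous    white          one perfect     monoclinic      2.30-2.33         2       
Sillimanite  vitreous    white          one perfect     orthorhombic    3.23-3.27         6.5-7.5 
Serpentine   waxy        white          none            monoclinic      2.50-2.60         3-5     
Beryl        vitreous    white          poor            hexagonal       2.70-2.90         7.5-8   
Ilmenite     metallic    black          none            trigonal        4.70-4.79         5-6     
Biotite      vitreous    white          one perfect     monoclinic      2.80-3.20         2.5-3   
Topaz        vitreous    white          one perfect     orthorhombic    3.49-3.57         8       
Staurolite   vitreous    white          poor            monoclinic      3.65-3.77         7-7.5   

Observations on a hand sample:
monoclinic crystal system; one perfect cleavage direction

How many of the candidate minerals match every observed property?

Monoclinic crystal system: only Epidote, Hornblende, Malachite, Orthoclase, Sphene, Augite, Gypsum, Serpentine, Biotite, Staurolite remain.
One perfect cleavage direction: leaves Epidote, Malachite, Gypsum, Biotite.
Consistent with every observation: Biotite, Epidote, Gypsum, Malachite.
That is 4 minerals.

4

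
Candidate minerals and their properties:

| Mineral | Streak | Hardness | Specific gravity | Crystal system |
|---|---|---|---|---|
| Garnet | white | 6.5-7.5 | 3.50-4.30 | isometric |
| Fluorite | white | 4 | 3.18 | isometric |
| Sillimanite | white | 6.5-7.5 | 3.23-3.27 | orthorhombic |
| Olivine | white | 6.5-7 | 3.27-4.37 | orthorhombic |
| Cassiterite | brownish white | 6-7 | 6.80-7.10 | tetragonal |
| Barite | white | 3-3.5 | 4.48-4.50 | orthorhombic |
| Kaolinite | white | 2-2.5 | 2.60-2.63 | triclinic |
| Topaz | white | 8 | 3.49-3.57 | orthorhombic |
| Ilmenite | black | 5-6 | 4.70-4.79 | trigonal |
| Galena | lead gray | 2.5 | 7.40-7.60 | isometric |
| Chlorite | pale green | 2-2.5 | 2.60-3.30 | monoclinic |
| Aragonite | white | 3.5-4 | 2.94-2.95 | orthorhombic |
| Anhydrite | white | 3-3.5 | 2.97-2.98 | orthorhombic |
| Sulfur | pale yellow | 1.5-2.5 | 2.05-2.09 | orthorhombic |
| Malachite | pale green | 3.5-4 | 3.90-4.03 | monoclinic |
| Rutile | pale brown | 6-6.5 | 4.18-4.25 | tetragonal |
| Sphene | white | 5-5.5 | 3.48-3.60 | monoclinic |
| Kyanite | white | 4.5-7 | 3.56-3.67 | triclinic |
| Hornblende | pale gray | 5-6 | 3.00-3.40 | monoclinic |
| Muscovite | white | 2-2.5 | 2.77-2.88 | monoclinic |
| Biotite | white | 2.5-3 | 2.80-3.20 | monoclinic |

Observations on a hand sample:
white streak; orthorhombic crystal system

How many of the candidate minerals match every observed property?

6

White streak: Garnet, Fluorite, Sillimanite, Olivine, Barite, Kaolinite, Topaz, Aragonite, Anhydrite, Sphene, Kyanite, Muscovite, Biotite remain.
Orthorhombic crystal system: only Sillimanite, Olivine, Barite, Topaz, Aragonite, Anhydrite remain.
Remaining candidates: Anhydrite, Aragonite, Barite, Olivine, Sillimanite, Topaz.
That is 6 minerals.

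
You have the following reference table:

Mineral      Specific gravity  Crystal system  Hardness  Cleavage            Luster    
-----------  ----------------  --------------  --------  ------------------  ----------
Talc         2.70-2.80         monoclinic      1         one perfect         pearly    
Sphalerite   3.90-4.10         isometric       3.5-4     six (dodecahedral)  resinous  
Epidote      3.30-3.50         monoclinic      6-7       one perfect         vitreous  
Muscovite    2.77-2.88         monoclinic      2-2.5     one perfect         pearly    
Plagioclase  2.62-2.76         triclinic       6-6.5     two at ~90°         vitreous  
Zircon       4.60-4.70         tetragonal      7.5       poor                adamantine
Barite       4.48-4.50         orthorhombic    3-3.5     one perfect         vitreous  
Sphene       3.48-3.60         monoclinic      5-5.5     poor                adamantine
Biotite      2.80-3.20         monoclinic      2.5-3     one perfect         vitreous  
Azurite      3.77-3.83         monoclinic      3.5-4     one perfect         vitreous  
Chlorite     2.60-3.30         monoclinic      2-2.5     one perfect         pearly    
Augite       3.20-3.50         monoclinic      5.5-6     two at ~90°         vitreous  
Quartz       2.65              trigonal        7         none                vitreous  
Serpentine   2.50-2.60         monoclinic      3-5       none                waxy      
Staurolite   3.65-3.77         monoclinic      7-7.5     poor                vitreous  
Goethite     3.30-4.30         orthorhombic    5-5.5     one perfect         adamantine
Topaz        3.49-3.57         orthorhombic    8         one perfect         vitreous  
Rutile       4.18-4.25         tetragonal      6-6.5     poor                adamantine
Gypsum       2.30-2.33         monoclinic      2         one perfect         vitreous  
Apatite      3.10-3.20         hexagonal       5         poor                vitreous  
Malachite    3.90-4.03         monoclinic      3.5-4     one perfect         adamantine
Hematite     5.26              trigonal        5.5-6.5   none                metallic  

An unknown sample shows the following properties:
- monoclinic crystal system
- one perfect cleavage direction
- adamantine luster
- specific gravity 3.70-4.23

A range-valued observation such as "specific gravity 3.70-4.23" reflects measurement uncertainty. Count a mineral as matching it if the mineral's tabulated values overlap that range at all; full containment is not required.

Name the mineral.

Malachite

Monoclinic crystal system: leaves Talc, Epidote, Muscovite, Sphene, Biotite, Azurite, Chlorite, Augite, Serpentine, Staurolite, Gypsum, Malachite.
One perfect cleavage direction excludes Sphene, Augite, Serpentine, Staurolite.
Adamantine luster: Malachite remains.
Specific gravity 3.70-4.23: all remaining candidates fit.
Malachite is the sole remaining match.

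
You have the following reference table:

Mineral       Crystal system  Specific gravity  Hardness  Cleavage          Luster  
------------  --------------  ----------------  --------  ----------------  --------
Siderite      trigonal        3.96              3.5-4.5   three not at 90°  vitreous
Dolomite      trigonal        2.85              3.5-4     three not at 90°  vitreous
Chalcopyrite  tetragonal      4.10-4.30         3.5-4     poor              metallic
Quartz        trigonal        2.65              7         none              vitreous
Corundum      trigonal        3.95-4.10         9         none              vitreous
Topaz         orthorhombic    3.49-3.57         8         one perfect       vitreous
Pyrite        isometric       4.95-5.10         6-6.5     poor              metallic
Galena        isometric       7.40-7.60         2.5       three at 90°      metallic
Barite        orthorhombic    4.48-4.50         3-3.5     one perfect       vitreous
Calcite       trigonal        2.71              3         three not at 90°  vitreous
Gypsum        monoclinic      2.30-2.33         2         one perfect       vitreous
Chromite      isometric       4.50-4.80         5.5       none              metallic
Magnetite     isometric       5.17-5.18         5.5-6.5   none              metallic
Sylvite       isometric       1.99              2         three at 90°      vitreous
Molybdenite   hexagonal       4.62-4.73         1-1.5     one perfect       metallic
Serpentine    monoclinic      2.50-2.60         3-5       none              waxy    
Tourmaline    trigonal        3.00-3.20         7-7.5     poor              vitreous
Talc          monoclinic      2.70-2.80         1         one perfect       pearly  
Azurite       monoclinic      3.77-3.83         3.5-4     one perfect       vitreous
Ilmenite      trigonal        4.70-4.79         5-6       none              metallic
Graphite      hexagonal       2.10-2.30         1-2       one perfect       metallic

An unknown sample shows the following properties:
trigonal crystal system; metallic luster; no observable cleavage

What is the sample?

Ilmenite

Trigonal crystal system: Siderite, Dolomite, Quartz, Corundum, Calcite, Tourmaline, Ilmenite remain.
Metallic luster: narrows the field to Ilmenite.
No observable cleavage: every remaining candidate is consistent.
Ilmenite is the sole remaining match.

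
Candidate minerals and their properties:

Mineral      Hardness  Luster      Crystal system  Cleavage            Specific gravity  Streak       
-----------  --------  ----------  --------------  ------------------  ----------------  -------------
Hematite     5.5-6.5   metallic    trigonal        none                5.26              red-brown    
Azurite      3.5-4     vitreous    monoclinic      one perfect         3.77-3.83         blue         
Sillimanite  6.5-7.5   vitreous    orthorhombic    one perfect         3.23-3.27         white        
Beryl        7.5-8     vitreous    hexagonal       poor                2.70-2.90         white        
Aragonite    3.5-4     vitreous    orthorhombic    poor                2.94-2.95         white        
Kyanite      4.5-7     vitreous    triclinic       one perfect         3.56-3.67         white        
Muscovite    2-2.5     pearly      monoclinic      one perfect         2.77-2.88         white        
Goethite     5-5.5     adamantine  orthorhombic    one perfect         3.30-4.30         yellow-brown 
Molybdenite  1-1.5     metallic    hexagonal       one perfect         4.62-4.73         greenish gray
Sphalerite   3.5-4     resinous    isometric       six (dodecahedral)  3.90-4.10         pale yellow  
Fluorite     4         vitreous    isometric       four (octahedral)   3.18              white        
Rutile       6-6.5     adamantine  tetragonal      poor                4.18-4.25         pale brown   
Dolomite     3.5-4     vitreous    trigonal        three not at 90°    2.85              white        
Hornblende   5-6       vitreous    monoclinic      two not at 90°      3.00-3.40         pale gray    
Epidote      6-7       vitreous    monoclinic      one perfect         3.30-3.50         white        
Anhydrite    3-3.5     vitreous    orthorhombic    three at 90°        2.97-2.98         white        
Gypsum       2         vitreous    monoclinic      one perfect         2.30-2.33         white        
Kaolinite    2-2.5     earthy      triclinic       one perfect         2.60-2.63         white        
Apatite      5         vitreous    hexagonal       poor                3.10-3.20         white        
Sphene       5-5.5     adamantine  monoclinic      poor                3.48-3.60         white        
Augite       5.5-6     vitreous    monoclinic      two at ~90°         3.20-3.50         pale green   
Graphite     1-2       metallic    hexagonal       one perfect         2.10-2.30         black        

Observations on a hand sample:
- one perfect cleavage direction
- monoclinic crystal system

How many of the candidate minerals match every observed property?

4

One perfect cleavage direction: only Azurite, Sillimanite, Kyanite, Muscovite, Goethite, Molybdenite, Epidote, Gypsum, Kaolinite, Graphite remain.
Monoclinic crystal system: leaves Azurite, Muscovite, Epidote, Gypsum.
Consistent with every observation: Azurite, Epidote, Gypsum, Muscovite.
That is 4 minerals.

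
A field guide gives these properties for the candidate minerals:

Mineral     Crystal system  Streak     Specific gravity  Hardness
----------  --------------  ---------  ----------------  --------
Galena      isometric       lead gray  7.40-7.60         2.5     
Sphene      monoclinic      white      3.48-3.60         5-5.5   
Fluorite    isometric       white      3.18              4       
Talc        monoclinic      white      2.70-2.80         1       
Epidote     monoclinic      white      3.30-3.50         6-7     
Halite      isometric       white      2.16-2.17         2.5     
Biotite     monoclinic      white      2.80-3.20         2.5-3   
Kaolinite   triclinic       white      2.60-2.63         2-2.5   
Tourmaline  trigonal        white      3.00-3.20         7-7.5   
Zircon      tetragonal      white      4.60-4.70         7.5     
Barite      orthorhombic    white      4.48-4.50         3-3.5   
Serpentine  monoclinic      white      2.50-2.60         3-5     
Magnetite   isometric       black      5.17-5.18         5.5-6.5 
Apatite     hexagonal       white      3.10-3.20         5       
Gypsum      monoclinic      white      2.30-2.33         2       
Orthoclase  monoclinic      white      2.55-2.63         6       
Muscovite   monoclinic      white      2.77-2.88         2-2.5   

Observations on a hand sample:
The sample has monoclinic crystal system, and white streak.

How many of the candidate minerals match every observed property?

Monoclinic crystal system — Sphene, Talc, Epidote, Biotite, Serpentine, Gypsum, Orthoclase, Muscovite remain.
White streak — every remaining candidate is consistent.
The minerals that satisfy all observations are Biotite, Epidote, Gypsum, Muscovite, Orthoclase, Serpentine, Sphene, Talc.
That is 8 minerals.

8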